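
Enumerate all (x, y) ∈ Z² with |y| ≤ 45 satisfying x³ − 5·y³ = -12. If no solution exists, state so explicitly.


The equation is x³ - 5y³ = -12. For fixed y, x³ = 5·y³ − 12, so a solution requires the RHS to be a perfect cube.
Strategy: iterate y from -45 to 45, compute RHS = 5·y³ − 12, and check whether it is a (positive or negative) perfect cube.
Check small values of y:
  y = 0: RHS = -12 is not a perfect cube.
  y = 1: RHS = -7 is not a perfect cube.
  y = -1: RHS = -17 is not a perfect cube.
  y = 2: RHS = 28 is not a perfect cube.
  y = -2: RHS = -52 is not a perfect cube.
  y = 3: RHS = 123 is not a perfect cube.
  y = -3: RHS = -147 is not a perfect cube.
Continuing the search up to |y| = 45 finds no solutions either.
No (x, y) in the scanned range satisfies the equation.

No integer solutions with |y| ≤ 45.


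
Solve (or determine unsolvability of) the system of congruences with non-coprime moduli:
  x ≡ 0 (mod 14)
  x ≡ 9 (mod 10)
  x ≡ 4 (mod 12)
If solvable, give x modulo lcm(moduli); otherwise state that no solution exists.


Moduli 14, 10, 12 are not pairwise coprime, so CRT works modulo lcm(m_i) when all pairwise compatibility conditions hold.
Pairwise compatibility: gcd(m_i, m_j) must divide a_i - a_j for every pair.
Merge one congruence at a time:
  Start: x ≡ 0 (mod 14).
  Combine with x ≡ 9 (mod 10): gcd(14, 10) = 2, and 9 - 0 = 9 is NOT divisible by 2.
    ⇒ system is inconsistent (no integer solution).

No solution (the system is inconsistent).


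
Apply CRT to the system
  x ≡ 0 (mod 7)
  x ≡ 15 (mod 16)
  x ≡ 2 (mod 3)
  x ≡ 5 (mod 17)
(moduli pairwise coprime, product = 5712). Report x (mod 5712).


Product of moduli M = 7 · 16 · 3 · 17 = 5712.
Merge one congruence at a time:
  Start: x ≡ 0 (mod 7).
  Combine with x ≡ 15 (mod 16); new modulus lcm = 112.
    Write x = 0 + 7·t and substitute into x ≡ 15 (mod 16): 7·t ≡ 15 − 0 = 15 (mod 16).
    The inverse of 7 mod 16 is 7 (since 7·7 = 49 = 3·16 + 1), so t ≡ 7·15 = 105 ≡ 9 (mod 16).
    Then x = 0 + 7·9 = 63, valid modulo lcm(7, 16) = 112: x ≡ 63 (mod 112).
  Combine with x ≡ 2 (mod 3); new modulus lcm = 336.
    Write x = 63 + 112·t and substitute into x ≡ 2 (mod 3): 112·t ≡ 2 − 63 = -61 (mod 3).
    Reduce coefficients mod 3: 1·t ≡ 2 (mod 3).
    So t ≡ 2 (mod 3).
    Then x = 63 + 112·2 = 287, valid modulo lcm(112, 3) = 336: x ≡ 287 (mod 336).
  Combine with x ≡ 5 (mod 17); new modulus lcm = 5712.
    Write x = 287 + 336·t and substitute into x ≡ 5 (mod 17): 336·t ≡ 5 − 287 = -282 (mod 17).
    Reduce coefficients mod 17: 13·t ≡ 7 (mod 17).
    The inverse of 13 mod 17 is 4 (since 13·4 = 52 = 3·17 + 1), so t ≡ 4·7 = 28 ≡ 11 (mod 17).
    Then x = 287 + 336·11 = 3983, valid modulo lcm(336, 17) = 5712: x ≡ 3983 (mod 5712).
Verify against each original: 3983 mod 7 = 0, 3983 mod 16 = 15, 3983 mod 3 = 2, 3983 mod 17 = 5.

x ≡ 3983 (mod 5712).


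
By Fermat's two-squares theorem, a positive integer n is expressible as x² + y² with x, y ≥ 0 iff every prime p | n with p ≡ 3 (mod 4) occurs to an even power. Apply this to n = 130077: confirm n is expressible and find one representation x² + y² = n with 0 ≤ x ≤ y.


Step 1: Factor n = 130077 = 3^2 · 97 · 149.
Step 2: Check the mod-4 condition on each prime factor: 3 ≡ 3 (mod 4), exponent 2 (must be even); 97 ≡ 1 (mod 4), exponent 1; 149 ≡ 1 (mod 4), exponent 1.
All primes ≡ 3 (mod 4) appear to even exponent (or don't appear), so by the two-squares theorem n IS expressible as a sum of two squares.
Step 3: Build a representation. Group n = k² · m with k = 3 and m = 97 · 149 = 14453 (a product of primes ≡ 1 (mod 4)); a representation of m scales to one of n via (k·x)² + (k·y)² = k²(x² + y²). Each prime p ≡ 1 (mod 4) is itself a sum of two squares; find a² by testing p − a² for a perfect square:
  97: 97 − 1² = 96, 97 − 2² = 93, 97 − 3² = 88, 97 − 4² = 81 = 9² ⇒ 97 = 4² + 9².
  149: 149 − 1² = 148, 149 − 2² = 145, 149 − 3² = 140, 149 − 4² = 133, 149 − 5² = 124, 149 − 6² = 113, 149 − 7² = 100 = 10² ⇒ 149 = 7² + 10².
  Combine using the Brahmagupta–Fibonacci identity (a² + b²)(c² + d²) = (ac − bd)² + (ad + bc)² = (ac + bd)² + (ad − bc)²:
  97 · 149 = 14453: from (4² + 9²)(7² + 10²), take (4·7 − 9·10, 4·10 + 9·7) = (28 − 90, 40 + 63) = (-62, 103); dropping signs (only squares matter) gives (62, 103); check 62² + 103² = 3844 + 10609 = 14453 ✓.
  Scale by k = 3: (3·62, 3·103) = (186, 309).
Step 4: Order so x ≤ y and verify: 186² + 309² = 34596 + 95481 = 130077 = n. ✓

n = 130077 = 186² + 309² (one valid representation with x ≤ y).


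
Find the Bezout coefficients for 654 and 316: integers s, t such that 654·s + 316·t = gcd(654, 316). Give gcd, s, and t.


Euclidean algorithm on (654, 316) — divide until remainder is 0:
  654 = 2 · 316 + 22
  316 = 14 · 22 + 8
  22 = 2 · 8 + 6
  8 = 1 · 6 + 2
  6 = 3 · 2 + 0
gcd(654, 316) = 2.
Track Bezout coefficients alongside the remainders: start with r₀ = 654 = a·1 + b·0 (s = 1, t = 0) and r₁ = 316 = a·0 + b·1 (s = 0, t = 1); each new remainder r_{k+1} = r_{k-1} − q_k·r_k inherits s_{k+1} = s_{k-1} − q_k·s_k, t_{k+1} = t_{k-1} − q_k·t_k, so r_k = a·s_k + b·t_k at every step:
  q = 2: r = 22, s = 1 − 2·0 = 1, t = 0 − 2·1 = -2  (check: 654·1 + 316·(-2) = 22)
  q = 14: r = 8, s = 0 − 14·1 = -14, t = 1 − 14·(-2) = 29  (check: 654·(-14) + 316·29 = 8)
  q = 2: r = 6, s = 1 − 2·(-14) = 29, t = -2 − 2·29 = -60  (check: 654·29 + 316·(-60) = 6)
  q = 1: r = 2, s = -14 − 1·29 = -43, t = 29 − 1·(-60) = 89  (check: 654·(-43) + 316·89 = 2)
The row with r = 2 (the gcd) gives the Bezout coefficients s = -43, t = 89.
Result: 654 · (-43) + 316 · (89) = 2.

gcd(654, 316) = 2; s = -43, t = 89 (check: 654·(-43) + 316·89 = 2).


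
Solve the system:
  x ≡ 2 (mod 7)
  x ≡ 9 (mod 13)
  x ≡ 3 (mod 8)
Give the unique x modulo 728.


Moduli 7, 13, 8 are pairwise coprime; by CRT there is a unique solution modulo M = 7 · 13 · 8 = 728.
Solve pairwise, accumulating the modulus:
  Start with x ≡ 2 (mod 7).
  Combine with x ≡ 9 (mod 13): since gcd(7, 13) = 1, we get a unique residue mod 91.
    Write x = 2 + 7·t and substitute into x ≡ 9 (mod 13): 7·t ≡ 9 − 2 = 7 (mod 13).
    The inverse of 7 mod 13 is 2 (since 7·2 = 14 = 1·13 + 1), so t ≡ 2·7 = 14 ≡ 1 (mod 13).
    Then x = 2 + 7·1 = 9, valid modulo lcm(7, 13) = 91: x ≡ 9 (mod 91).
  Combine with x ≡ 3 (mod 8): since gcd(91, 8) = 1, we get a unique residue mod 728.
    Write x = 9 + 91·t and substitute into x ≡ 3 (mod 8): 91·t ≡ 3 − 9 = -6 (mod 8).
    Reduce coefficients mod 8: 3·t ≡ 2 (mod 8).
    The inverse of 3 mod 8 is 3 (since 3·3 = 9 = 1·8 + 1), so t ≡ 3·2 = 6 ≡ 6 (mod 8).
    Then x = 9 + 91·6 = 555, valid modulo lcm(91, 8) = 728: x ≡ 555 (mod 728).
Verify: 555 mod 7 = 2 ✓, 555 mod 13 = 9 ✓, 555 mod 8 = 3 ✓.

x ≡ 555 (mod 728).


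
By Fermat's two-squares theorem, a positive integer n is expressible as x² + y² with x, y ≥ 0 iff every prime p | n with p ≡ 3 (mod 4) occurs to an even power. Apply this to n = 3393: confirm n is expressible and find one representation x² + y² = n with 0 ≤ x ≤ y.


Step 1: Factor n = 3393 = 3^2 · 13 · 29.
Step 2: Check the mod-4 condition on each prime factor: 3 ≡ 3 (mod 4), exponent 2 (must be even); 13 ≡ 1 (mod 4), exponent 1; 29 ≡ 1 (mod 4), exponent 1.
All primes ≡ 3 (mod 4) appear to even exponent (or don't appear), so by the two-squares theorem n IS expressible as a sum of two squares.
Step 3: Build a representation. Group n = k² · m with k = 3 and m = 13 · 29 = 377 (a product of primes ≡ 1 (mod 4)); a representation of m scales to one of n via (k·x)² + (k·y)² = k²(x² + y²). Each prime p ≡ 1 (mod 4) is itself a sum of two squares; find a² by testing p − a² for a perfect square:
  13: 13 − 1² = 12, 13 − 2² = 9 = 3² ⇒ 13 = 2² + 3².
  29: 29 − 1² = 28, 29 − 2² = 25 = 5² ⇒ 29 = 2² + 5².
  Combine using the Brahmagupta–Fibonacci identity (a² + b²)(c² + d²) = (ac − bd)² + (ad + bc)² = (ac + bd)² + (ad − bc)²:
  13 · 29 = 377: from (2² + 3²)(2² + 5²), take (2·2 − 3·5, 2·5 + 3·2) = (4 − 15, 10 + 6) = (-11, 16); dropping signs (only squares matter) gives (11, 16); check 11² + 16² = 121 + 256 = 377 ✓.
  Scale by k = 3: (3·11, 3·16) = (33, 48).
Step 4: Order so x ≤ y and verify: 33² + 48² = 1089 + 2304 = 3393 = n. ✓

n = 3393 = 33² + 48² (one valid representation with x ≤ y).


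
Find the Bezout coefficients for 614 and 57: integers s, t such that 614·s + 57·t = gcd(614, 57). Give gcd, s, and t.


Euclidean algorithm on (614, 57) — divide until remainder is 0:
  614 = 10 · 57 + 44
  57 = 1 · 44 + 13
  44 = 3 · 13 + 5
  13 = 2 · 5 + 3
  5 = 1 · 3 + 2
  3 = 1 · 2 + 1
  2 = 2 · 1 + 0
gcd(614, 57) = 1.
Track Bezout coefficients alongside the remainders: start with r₀ = 614 = a·1 + b·0 (s = 1, t = 0) and r₁ = 57 = a·0 + b·1 (s = 0, t = 1); each new remainder r_{k+1} = r_{k-1} − q_k·r_k inherits s_{k+1} = s_{k-1} − q_k·s_k, t_{k+1} = t_{k-1} − q_k·t_k, so r_k = a·s_k + b·t_k at every step:
  q = 10: r = 44, s = 1 − 10·0 = 1, t = 0 − 10·1 = -10  (check: 614·1 + 57·(-10) = 44)
  q = 1: r = 13, s = 0 − 1·1 = -1, t = 1 − 1·(-10) = 11  (check: 614·(-1) + 57·11 = 13)
  q = 3: r = 5, s = 1 − 3·(-1) = 4, t = -10 − 3·11 = -43  (check: 614·4 + 57·(-43) = 5)
  q = 2: r = 3, s = -1 − 2·4 = -9, t = 11 − 2·(-43) = 97  (check: 614·(-9) + 57·97 = 3)
  q = 1: r = 2, s = 4 − 1·(-9) = 13, t = -43 − 1·97 = -140  (check: 614·13 + 57·(-140) = 2)
  q = 1: r = 1, s = -9 − 1·13 = -22, t = 97 − 1·(-140) = 237  (check: 614·(-22) + 57·237 = 1)
The row with r = 1 (the gcd) gives the Bezout coefficients s = -22, t = 237.
Result: 614 · (-22) + 57 · (237) = 1.

gcd(614, 57) = 1; s = -22, t = 237 (check: 614·(-22) + 57·237 = 1).


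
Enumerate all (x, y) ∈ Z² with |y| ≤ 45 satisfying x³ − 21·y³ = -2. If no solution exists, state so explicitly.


The equation is x³ - 21y³ = -2. For fixed y, x³ = 21·y³ − 2, so a solution requires the RHS to be a perfect cube.
Strategy: iterate y from -45 to 45, compute RHS = 21·y³ − 2, and check whether it is a (positive or negative) perfect cube.
Check small values of y:
  y = 0: RHS = -2 is not a perfect cube.
  y = 1: RHS = 19 is not a perfect cube.
  y = -1: RHS = -23 is not a perfect cube.
  y = 2: RHS = 166 is not a perfect cube.
  y = -2: RHS = -170 is not a perfect cube.
  y = 3: RHS = 565 is not a perfect cube.
  y = -3: RHS = -569 is not a perfect cube.
Continuing the search up to |y| = 45 finds no solutions either.
No (x, y) in the scanned range satisfies the equation.

No integer solutions with |y| ≤ 45.


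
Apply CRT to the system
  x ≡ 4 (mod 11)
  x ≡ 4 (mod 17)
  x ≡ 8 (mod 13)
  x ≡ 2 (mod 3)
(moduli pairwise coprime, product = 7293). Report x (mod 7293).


Product of moduli M = 11 · 17 · 13 · 3 = 7293.
Merge one congruence at a time:
  Start: x ≡ 4 (mod 11).
  Combine with x ≡ 4 (mod 17); new modulus lcm = 187.
    Write x = 4 + 11·t and substitute into x ≡ 4 (mod 17): 11·t ≡ 4 − 4 = 0 (mod 17).
    The inverse of 11 mod 17 is 14 (since 11·14 = 154 = 9·17 + 1), so t ≡ 14·0 = 0 ≡ 0 (mod 17).
    Then x = 4 + 11·0 = 4, valid modulo lcm(11, 17) = 187: x ≡ 4 (mod 187).
  Combine with x ≡ 8 (mod 13); new modulus lcm = 2431.
    Write x = 4 + 187·t and substitute into x ≡ 8 (mod 13): 187·t ≡ 8 − 4 = 4 (mod 13).
    Reduce coefficients mod 13: 5·t ≡ 4 (mod 13).
    The inverse of 5 mod 13 is 8 (since 5·8 = 40 = 3·13 + 1), so t ≡ 8·4 = 32 ≡ 6 (mod 13).
    Then x = 4 + 187·6 = 1126, valid modulo lcm(187, 13) = 2431: x ≡ 1126 (mod 2431).
  Combine with x ≡ 2 (mod 3); new modulus lcm = 7293.
    Write x = 1126 + 2431·t and substitute into x ≡ 2 (mod 3): 2431·t ≡ 2 − 1126 = -1124 (mod 3).
    Reduce coefficients mod 3: 1·t ≡ 1 (mod 3).
    So t ≡ 1 (mod 3).
    Then x = 1126 + 2431·1 = 3557, valid modulo lcm(2431, 3) = 7293: x ≡ 3557 (mod 7293).
Verify against each original: 3557 mod 11 = 4, 3557 mod 17 = 4, 3557 mod 13 = 8, 3557 mod 3 = 2.

x ≡ 3557 (mod 7293).


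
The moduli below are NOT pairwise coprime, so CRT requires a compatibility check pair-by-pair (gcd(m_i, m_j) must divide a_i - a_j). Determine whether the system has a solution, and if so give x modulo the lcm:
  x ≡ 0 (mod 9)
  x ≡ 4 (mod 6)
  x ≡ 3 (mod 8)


Moduli 9, 6, 8 are not pairwise coprime, so CRT works modulo lcm(m_i) when all pairwise compatibility conditions hold.
Pairwise compatibility: gcd(m_i, m_j) must divide a_i - a_j for every pair.
Merge one congruence at a time:
  Start: x ≡ 0 (mod 9).
  Combine with x ≡ 4 (mod 6): gcd(9, 6) = 3, and 4 - 0 = 4 is NOT divisible by 3.
    ⇒ system is inconsistent (no integer solution).

No solution (the system is inconsistent).


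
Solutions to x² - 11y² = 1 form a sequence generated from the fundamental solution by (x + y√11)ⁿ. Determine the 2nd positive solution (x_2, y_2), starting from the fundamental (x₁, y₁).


Step 1: Find the fundamental solution (x₁, y₁) of x² - 11y² = 1.
  Expand √11 as a continued fraction. a₀ = ⌊√11⌋ = 3; iterate m_{k+1} = d_k·a_k − m_k, d_{k+1} = (11 − m_{k+1}²)/d_k, a_{k+1} = ⌊(a₀ + m_{k+1})/d_{k+1}⌋ (starting m₀ = 0, d₀ = 1), with convergents p_k = a_k·p_{k-1} + p_{k-2}, q_k = a_k·q_{k-1} + q_{k-2} (p₋₁ = 1, q₋₁ = 0):
  k = 0: a₀ = 3; p₀/q₀ = 3/1; p₀² − 11·q₀² = 9 − 11 = -2.
  k = 1: m = 3, d = 2, a = ⌊(3 + 3)/2⌋ = 3; p/q = (3·3 + 1)/(3·1 + 0) = 10/3; p² − 11·q² = 100 − 99 = 1.
  The first convergent with p² − 11·q² = 1 gives the fundamental solution (x₁, y₁) = (10, 3).
Step 2: Apply the recurrence (x_{n+1}, y_{n+1}) = (x₁x_n + 11y₁y_n, x₁y_n + y₁x_n) repeatedly.
  From (x_1, y_1) = (10, 3): x_2 = 10·10 + 11·3·3 = 199; y_2 = 10·3 + 3·10 = 60.
Step 3: Verify x_2² - 11·y_2² = 39601 - 39600 = 1 (should be 1). ✓

(x_1, y_1) = (10, 3); (x_2, y_2) = (199, 60).


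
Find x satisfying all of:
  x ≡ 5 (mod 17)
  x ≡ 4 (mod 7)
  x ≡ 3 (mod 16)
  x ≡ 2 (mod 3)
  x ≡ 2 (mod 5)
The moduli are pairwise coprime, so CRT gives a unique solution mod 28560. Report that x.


Product of moduli M = 17 · 7 · 16 · 3 · 5 = 28560.
Merge one congruence at a time:
  Start: x ≡ 5 (mod 17).
  Combine with x ≡ 4 (mod 7); new modulus lcm = 119.
    Write x = 5 + 17·t and substitute into x ≡ 4 (mod 7): 17·t ≡ 4 − 5 = -1 (mod 7).
    Reduce coefficients mod 7: 3·t ≡ 6 (mod 7).
    The inverse of 3 mod 7 is 5 (since 3·5 = 15 = 2·7 + 1), so t ≡ 5·6 = 30 ≡ 2 (mod 7).
    Then x = 5 + 17·2 = 39, valid modulo lcm(17, 7) = 119: x ≡ 39 (mod 119).
  Combine with x ≡ 3 (mod 16); new modulus lcm = 1904.
    Write x = 39 + 119·t and substitute into x ≡ 3 (mod 16): 119·t ≡ 3 − 39 = -36 (mod 16).
    Reduce coefficients mod 16: 7·t ≡ 12 (mod 16).
    The inverse of 7 mod 16 is 7 (since 7·7 = 49 = 3·16 + 1), so t ≡ 7·12 = 84 ≡ 4 (mod 16).
    Then x = 39 + 119·4 = 515, valid modulo lcm(119, 16) = 1904: x ≡ 515 (mod 1904).
  Combine with x ≡ 2 (mod 3); new modulus lcm = 5712.
    Write x = 515 + 1904·t and substitute into x ≡ 2 (mod 3): 1904·t ≡ 2 − 515 = -513 (mod 3).
    Reduce coefficients mod 3: 2·t ≡ 0 (mod 3).
    The inverse of 2 mod 3 is 2 (since 2·2 = 4 = 1·3 + 1), so t ≡ 2·0 = 0 ≡ 0 (mod 3).
    Then x = 515 + 1904·0 = 515, valid modulo lcm(1904, 3) = 5712: x ≡ 515 (mod 5712).
  Combine with x ≡ 2 (mod 5); new modulus lcm = 28560.
    Write x = 515 + 5712·t and substitute into x ≡ 2 (mod 5): 5712·t ≡ 2 − 515 = -513 (mod 5).
    Reduce coefficients mod 5: 2·t ≡ 2 (mod 5).
    The inverse of 2 mod 5 is 3 (since 2·3 = 6 = 1·5 + 1), so t ≡ 3·2 = 6 ≡ 1 (mod 5).
    Then x = 515 + 5712·1 = 6227, valid modulo lcm(5712, 5) = 28560: x ≡ 6227 (mod 28560).
Verify against each original: 6227 mod 17 = 5, 6227 mod 7 = 4, 6227 mod 16 = 3, 6227 mod 3 = 2, 6227 mod 5 = 2.

x ≡ 6227 (mod 28560).


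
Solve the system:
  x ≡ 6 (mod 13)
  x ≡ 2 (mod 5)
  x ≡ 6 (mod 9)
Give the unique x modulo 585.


Moduli 13, 5, 9 are pairwise coprime; by CRT there is a unique solution modulo M = 13 · 5 · 9 = 585.
Solve pairwise, accumulating the modulus:
  Start with x ≡ 6 (mod 13).
  Combine with x ≡ 2 (mod 5): since gcd(13, 5) = 1, we get a unique residue mod 65.
    Write x = 6 + 13·t and substitute into x ≡ 2 (mod 5): 13·t ≡ 2 − 6 = -4 (mod 5).
    Reduce coefficients mod 5: 3·t ≡ 1 (mod 5).
    The inverse of 3 mod 5 is 2 (since 3·2 = 6 = 1·5 + 1), so t ≡ 2·1 = 2 ≡ 2 (mod 5).
    Then x = 6 + 13·2 = 32, valid modulo lcm(13, 5) = 65: x ≡ 32 (mod 65).
  Combine with x ≡ 6 (mod 9): since gcd(65, 9) = 1, we get a unique residue mod 585.
    Write x = 32 + 65·t and substitute into x ≡ 6 (mod 9): 65·t ≡ 6 − 32 = -26 (mod 9).
    Reduce coefficients mod 9: 2·t ≡ 1 (mod 9).
    The inverse of 2 mod 9 is 5 (since 2·5 = 10 = 1·9 + 1), so t ≡ 5·1 = 5 ≡ 5 (mod 9).
    Then x = 32 + 65·5 = 357, valid modulo lcm(65, 9) = 585: x ≡ 357 (mod 585).
Verify: 357 mod 13 = 6 ✓, 357 mod 5 = 2 ✓, 357 mod 9 = 6 ✓.

x ≡ 357 (mod 585).


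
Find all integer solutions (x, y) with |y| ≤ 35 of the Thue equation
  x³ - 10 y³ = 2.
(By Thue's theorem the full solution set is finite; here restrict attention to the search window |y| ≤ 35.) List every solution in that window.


The equation is x³ - 10y³ = 2. For fixed y, x³ = 10·y³ + 2, so a solution requires the RHS to be a perfect cube.
Strategy: iterate y from -35 to 35, compute RHS = 10·y³ + 2, and check whether it is a (positive or negative) perfect cube.
Check small values of y:
  y = 0: RHS = 2 is not a perfect cube.
  y = 1: RHS = 12 is not a perfect cube.
  y = -1: RHS = -8 = (-2)³ ⇒ x = -2 works.
  y = 2: RHS = 82 is not a perfect cube.
  y = -2: RHS = -78 is not a perfect cube.
  y = 3: RHS = 272 is not a perfect cube.
  y = -3: RHS = -268 is not a perfect cube.
Continuing the search up to |y| = 35 finds no further solutions beyond those listed.
Collected solutions: (-2, -1).

Solutions (with |y| ≤ 35): (-2, -1).


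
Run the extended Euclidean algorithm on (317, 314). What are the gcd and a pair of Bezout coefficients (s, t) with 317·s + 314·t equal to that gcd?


Euclidean algorithm on (317, 314) — divide until remainder is 0:
  317 = 1 · 314 + 3
  314 = 104 · 3 + 2
  3 = 1 · 2 + 1
  2 = 2 · 1 + 0
gcd(317, 314) = 1.
Track Bezout coefficients alongside the remainders: start with r₀ = 317 = a·1 + b·0 (s = 1, t = 0) and r₁ = 314 = a·0 + b·1 (s = 0, t = 1); each new remainder r_{k+1} = r_{k-1} − q_k·r_k inherits s_{k+1} = s_{k-1} − q_k·s_k, t_{k+1} = t_{k-1} − q_k·t_k, so r_k = a·s_k + b·t_k at every step:
  q = 1: r = 3, s = 1 − 1·0 = 1, t = 0 − 1·1 = -1  (check: 317·1 + 314·(-1) = 3)
  q = 104: r = 2, s = 0 − 104·1 = -104, t = 1 − 104·(-1) = 105  (check: 317·(-104) + 314·105 = 2)
  q = 1: r = 1, s = 1 − 1·(-104) = 105, t = -1 − 1·105 = -106  (check: 317·105 + 314·(-106) = 1)
The row with r = 1 (the gcd) gives the Bezout coefficients s = 105, t = -106.
Result: 317 · (105) + 314 · (-106) = 1.

gcd(317, 314) = 1; s = 105, t = -106 (check: 317·105 + 314·(-106) = 1).


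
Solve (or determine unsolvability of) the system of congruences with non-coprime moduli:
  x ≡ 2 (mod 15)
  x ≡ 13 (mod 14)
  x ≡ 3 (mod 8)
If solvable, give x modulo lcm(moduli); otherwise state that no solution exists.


Moduli 15, 14, 8 are not pairwise coprime, so CRT works modulo lcm(m_i) when all pairwise compatibility conditions hold.
Pairwise compatibility: gcd(m_i, m_j) must divide a_i - a_j for every pair.
Merge one congruence at a time:
  Start: x ≡ 2 (mod 15).
  Combine with x ≡ 13 (mod 14): gcd(15, 14) = 1; 13 - 2 = 11, which IS divisible by 1, so compatible.
    Write x = 2 + 15·t and substitute into x ≡ 13 (mod 14): 15·t ≡ 13 − 2 = 11 (mod 14).
    Reduce coefficients mod 14: 1·t ≡ 11 (mod 14).
    So t ≡ 11 (mod 14).
    Then x = 2 + 15·11 = 167, valid modulo lcm(15, 14) = 210: x ≡ 167 (mod 210).
  Combine with x ≡ 3 (mod 8): gcd(210, 8) = 2; 3 - 167 = -164, which IS divisible by 2, so compatible.
    Write x = 167 + 210·t and substitute into x ≡ 3 (mod 8): 210·t ≡ 3 − 167 = -164 (mod 8).
    Divide the congruence (and modulus) by g = 2: 105·t ≡ -82 (mod 4).
    Reduce coefficients mod 4: 1·t ≡ 2 (mod 4).
    So t ≡ 2 (mod 4).
    Then x = 167 + 210·2 = 587, valid modulo lcm(210, 8) = 840: x ≡ 587 (mod 840).
Verify: 587 mod 15 = 2, 587 mod 14 = 13, 587 mod 8 = 3.

x ≡ 587 (mod 840).


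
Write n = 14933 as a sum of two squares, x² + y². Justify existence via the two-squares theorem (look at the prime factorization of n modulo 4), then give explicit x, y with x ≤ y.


Step 1: Factor n = 14933 = 109 · 137.
Step 2: Check the mod-4 condition on each prime factor: 109 ≡ 1 (mod 4), exponent 1; 137 ≡ 1 (mod 4), exponent 1.
All primes ≡ 3 (mod 4) appear to even exponent (or don't appear), so by the two-squares theorem n IS expressible as a sum of two squares.
Step 3: Build a representation. Here n = 109 · 137 is a product of primes ≡ 1 (mod 4). Each prime p ≡ 1 (mod 4) is itself a sum of two squares; find a² by testing p − a² for a perfect square:
  109: 109 − 1² = 108, 109 − 2² = 105, 109 − 3² = 100 = 10² ⇒ 109 = 3² + 10².
  137: 137 − 1² = 136, 137 − 2² = 133, 137 − 3² = 128, 137 − 4² = 121 = 11² ⇒ 137 = 4² + 11².
  Combine using the Brahmagupta–Fibonacci identity (a² + b²)(c² + d²) = (ac − bd)² + (ad + bc)² = (ac + bd)² + (ad − bc)²:
  109 · 137 = 14933: from (3² + 10²)(4² + 11²), take (3·4 − 10·11, 3·11 + 10·4) = (12 − 110, 33 + 40) = (-98, 73); dropping signs (only squares matter) gives (98, 73); check 98² + 73² = 9604 + 5329 = 14933 ✓.
Step 4: Order so x ≤ y and verify: 73² + 98² = 5329 + 9604 = 14933 = n. ✓

n = 14933 = 73² + 98² (one valid representation with x ≤ y).


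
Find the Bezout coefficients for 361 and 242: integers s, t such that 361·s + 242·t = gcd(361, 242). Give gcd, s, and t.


Euclidean algorithm on (361, 242) — divide until remainder is 0:
  361 = 1 · 242 + 119
  242 = 2 · 119 + 4
  119 = 29 · 4 + 3
  4 = 1 · 3 + 1
  3 = 3 · 1 + 0
gcd(361, 242) = 1.
Track Bezout coefficients alongside the remainders: start with r₀ = 361 = a·1 + b·0 (s = 1, t = 0) and r₁ = 242 = a·0 + b·1 (s = 0, t = 1); each new remainder r_{k+1} = r_{k-1} − q_k·r_k inherits s_{k+1} = s_{k-1} − q_k·s_k, t_{k+1} = t_{k-1} − q_k·t_k, so r_k = a·s_k + b·t_k at every step:
  q = 1: r = 119, s = 1 − 1·0 = 1, t = 0 − 1·1 = -1  (check: 361·1 + 242·(-1) = 119)
  q = 2: r = 4, s = 0 − 2·1 = -2, t = 1 − 2·(-1) = 3  (check: 361·(-2) + 242·3 = 4)
  q = 29: r = 3, s = 1 − 29·(-2) = 59, t = -1 − 29·3 = -88  (check: 361·59 + 242·(-88) = 3)
  q = 1: r = 1, s = -2 − 1·59 = -61, t = 3 − 1·(-88) = 91  (check: 361·(-61) + 242·91 = 1)
The row with r = 1 (the gcd) gives the Bezout coefficients s = -61, t = 91.
Result: 361 · (-61) + 242 · (91) = 1.

gcd(361, 242) = 1; s = -61, t = 91 (check: 361·(-61) + 242·91 = 1).


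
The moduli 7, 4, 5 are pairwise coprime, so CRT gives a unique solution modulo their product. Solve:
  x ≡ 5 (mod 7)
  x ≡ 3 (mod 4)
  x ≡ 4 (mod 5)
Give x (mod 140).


Moduli 7, 4, 5 are pairwise coprime; by CRT there is a unique solution modulo M = 7 · 4 · 5 = 140.
Solve pairwise, accumulating the modulus:
  Start with x ≡ 5 (mod 7).
  Combine with x ≡ 3 (mod 4): since gcd(7, 4) = 1, we get a unique residue mod 28.
    Write x = 5 + 7·t and substitute into x ≡ 3 (mod 4): 7·t ≡ 3 − 5 = -2 (mod 4).
    Reduce coefficients mod 4: 3·t ≡ 2 (mod 4).
    The inverse of 3 mod 4 is 3 (since 3·3 = 9 = 2·4 + 1), so t ≡ 3·2 = 6 ≡ 2 (mod 4).
    Then x = 5 + 7·2 = 19, valid modulo lcm(7, 4) = 28: x ≡ 19 (mod 28).
  Combine with x ≡ 4 (mod 5): since gcd(28, 5) = 1, we get a unique residue mod 140.
    Write x = 19 + 28·t and substitute into x ≡ 4 (mod 5): 28·t ≡ 4 − 19 = -15 (mod 5).
    Reduce coefficients mod 5: 3·t ≡ 0 (mod 5).
    The inverse of 3 mod 5 is 2 (since 3·2 = 6 = 1·5 + 1), so t ≡ 2·0 = 0 ≡ 0 (mod 5).
    Then x = 19 + 28·0 = 19, valid modulo lcm(28, 5) = 140: x ≡ 19 (mod 140).
Verify: 19 mod 7 = 5 ✓, 19 mod 4 = 3 ✓, 19 mod 5 = 4 ✓.

x ≡ 19 (mod 140).


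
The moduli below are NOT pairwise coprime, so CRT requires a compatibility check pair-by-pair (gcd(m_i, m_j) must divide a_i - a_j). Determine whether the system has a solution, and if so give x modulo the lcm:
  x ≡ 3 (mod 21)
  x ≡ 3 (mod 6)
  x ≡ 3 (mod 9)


Moduli 21, 6, 9 are not pairwise coprime, so CRT works modulo lcm(m_i) when all pairwise compatibility conditions hold.
Pairwise compatibility: gcd(m_i, m_j) must divide a_i - a_j for every pair.
Merge one congruence at a time:
  Start: x ≡ 3 (mod 21).
  Combine with x ≡ 3 (mod 6): gcd(21, 6) = 3; 3 - 3 = 0, which IS divisible by 3, so compatible.
    Write x = 3 + 21·t and substitute into x ≡ 3 (mod 6): 21·t ≡ 3 − 3 = 0 (mod 6).
    Divide the congruence (and modulus) by g = 3: 7·t ≡ 0 (mod 2).
    Reduce coefficients mod 2: 1·t ≡ 0 (mod 2).
    So t ≡ 0 (mod 2).
    Then x = 3 + 21·0 = 3, valid modulo lcm(21, 6) = 42: x ≡ 3 (mod 42).
  Combine with x ≡ 3 (mod 9): gcd(42, 9) = 3; 3 - 3 = 0, which IS divisible by 3, so compatible.
    Write x = 3 + 42·t and substitute into x ≡ 3 (mod 9): 42·t ≡ 3 − 3 = 0 (mod 9).
    Divide the congruence (and modulus) by g = 3: 14·t ≡ 0 (mod 3).
    Reduce coefficients mod 3: 2·t ≡ 0 (mod 3).
    The inverse of 2 mod 3 is 2 (since 2·2 = 4 = 1·3 + 1), so t ≡ 2·0 = 0 ≡ 0 (mod 3).
    Then x = 3 + 42·0 = 3, valid modulo lcm(42, 9) = 126: x ≡ 3 (mod 126).
Verify: 3 mod 21 = 3, 3 mod 6 = 3, 3 mod 9 = 3.

x ≡ 3 (mod 126).


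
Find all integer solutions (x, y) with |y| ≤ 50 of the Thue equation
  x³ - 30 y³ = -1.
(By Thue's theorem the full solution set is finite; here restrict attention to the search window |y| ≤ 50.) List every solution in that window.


The equation is x³ - 30y³ = -1. For fixed y, x³ = 30·y³ − 1, so a solution requires the RHS to be a perfect cube.
Strategy: iterate y from -50 to 50, compute RHS = 30·y³ − 1, and check whether it is a (positive or negative) perfect cube.
Check small values of y:
  y = 0: RHS = -1 = (-1)³ ⇒ x = -1 works.
  y = 1: RHS = 29 is not a perfect cube.
  y = -1: RHS = -31 is not a perfect cube.
  y = 2: RHS = 239 is not a perfect cube.
  y = -2: RHS = -241 is not a perfect cube.
  y = 3: RHS = 809 is not a perfect cube.
  y = -3: RHS = -811 is not a perfect cube.
Continuing the search up to |y| = 50 finds no further solutions beyond those listed.
Collected solutions: (-1, 0).

Solutions (with |y| ≤ 50): (-1, 0).


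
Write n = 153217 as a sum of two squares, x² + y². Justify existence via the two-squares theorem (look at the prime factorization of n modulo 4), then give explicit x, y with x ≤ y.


Step 1: Factor n = 153217 = 37 · 41 · 101.
Step 2: Check the mod-4 condition on each prime factor: 37 ≡ 1 (mod 4), exponent 1; 41 ≡ 1 (mod 4), exponent 1; 101 ≡ 1 (mod 4), exponent 1.
All primes ≡ 3 (mod 4) appear to even exponent (or don't appear), so by the two-squares theorem n IS expressible as a sum of two squares.
Step 3: Build a representation. Here n = 37 · 41 · 101 is a product of primes ≡ 1 (mod 4). Each prime p ≡ 1 (mod 4) is itself a sum of two squares; find a² by testing p − a² for a perfect square:
  37: 37 − 1² = 36 = 6² ⇒ 37 = 1² + 6².
  41: 41 − 1² = 40, 41 − 2² = 37, 41 − 3² = 32, 41 − 4² = 25 = 5² ⇒ 41 = 4² + 5².
  101: 101 − 1² = 100 = 10² ⇒ 101 = 1² + 10².
  Combine using the Brahmagupta–Fibonacci identity (a² + b²)(c² + d²) = (ac − bd)² + (ad + bc)² = (ac + bd)² + (ad − bc)²:
  37 · 41 = 1517: from (1² + 6²)(4² + 5²), take (1·4 − 6·5, 1·5 + 6·4) = (4 − 30, 5 + 24) = (-26, 29); dropping signs (only squares matter) gives (26, 29); check 26² + 29² = 676 + 841 = 1517 ✓.
  1517 · 101 = 153217: from (26² + 29²)(1² + 10²), take (26·1 − 29·10, 26·10 + 29·1) = (26 − 290, 260 + 29) = (-264, 289); dropping signs (only squares matter) gives (264, 289); check 264² + 289² = 69696 + 83521 = 153217 ✓.
Step 4: Order so x ≤ y and verify: 264² + 289² = 69696 + 83521 = 153217 = n. ✓

n = 153217 = 264² + 289² (one valid representation with x ≤ y).


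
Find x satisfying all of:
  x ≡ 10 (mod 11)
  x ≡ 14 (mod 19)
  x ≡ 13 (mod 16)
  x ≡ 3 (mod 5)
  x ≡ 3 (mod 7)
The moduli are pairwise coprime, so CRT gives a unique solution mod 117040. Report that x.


Product of moduli M = 11 · 19 · 16 · 5 · 7 = 117040.
Merge one congruence at a time:
  Start: x ≡ 10 (mod 11).
  Combine with x ≡ 14 (mod 19); new modulus lcm = 209.
    Write x = 10 + 11·t and substitute into x ≡ 14 (mod 19): 11·t ≡ 14 − 10 = 4 (mod 19).
    The inverse of 11 mod 19 is 7 (since 11·7 = 77 = 4·19 + 1), so t ≡ 7·4 = 28 ≡ 9 (mod 19).
    Then x = 10 + 11·9 = 109, valid modulo lcm(11, 19) = 209: x ≡ 109 (mod 209).
  Combine with x ≡ 13 (mod 16); new modulus lcm = 3344.
    Write x = 109 + 209·t and substitute into x ≡ 13 (mod 16): 209·t ≡ 13 − 109 = -96 (mod 16).
    Reduce coefficients mod 16: 1·t ≡ 0 (mod 16).
    So t ≡ 0 (mod 16).
    Then x = 109 + 209·0 = 109, valid modulo lcm(209, 16) = 3344: x ≡ 109 (mod 3344).
  Combine with x ≡ 3 (mod 5); new modulus lcm = 16720.
    Write x = 109 + 3344·t and substitute into x ≡ 3 (mod 5): 3344·t ≡ 3 − 109 = -106 (mod 5).
    Reduce coefficients mod 5: 4·t ≡ 4 (mod 5).
    The inverse of 4 mod 5 is 4 (since 4·4 = 16 = 3·5 + 1), so t ≡ 4·4 = 16 ≡ 1 (mod 5).
    Then x = 109 + 3344·1 = 3453, valid modulo lcm(3344, 5) = 16720: x ≡ 3453 (mod 16720).
  Combine with x ≡ 3 (mod 7); new modulus lcm = 117040.
    Write x = 3453 + 16720·t and substitute into x ≡ 3 (mod 7): 16720·t ≡ 3 − 3453 = -3450 (mod 7).
    Reduce coefficients mod 7: 4·t ≡ 1 (mod 7).
    The inverse of 4 mod 7 is 2 (since 4·2 = 8 = 1·7 + 1), so t ≡ 2·1 = 2 ≡ 2 (mod 7).
    Then x = 3453 + 16720·2 = 36893, valid modulo lcm(16720, 7) = 117040: x ≡ 36893 (mod 117040).
Verify against each original: 36893 mod 11 = 10, 36893 mod 19 = 14, 36893 mod 16 = 13, 36893 mod 5 = 3, 36893 mod 7 = 3.

x ≡ 36893 (mod 117040).


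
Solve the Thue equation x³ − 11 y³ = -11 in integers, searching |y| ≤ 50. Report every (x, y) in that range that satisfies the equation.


The equation is x³ - 11y³ = -11. For fixed y, x³ = 11·y³ − 11, so a solution requires the RHS to be a perfect cube.
Strategy: iterate y from -50 to 50, compute RHS = 11·y³ − 11, and check whether it is a (positive or negative) perfect cube.
Check small values of y:
  y = 0: RHS = -11 is not a perfect cube.
  y = 1: RHS = 0 = (0)³ ⇒ x = 0 works.
  y = -1: RHS = -22 is not a perfect cube.
  y = 2: RHS = 77 is not a perfect cube.
  y = -2: RHS = -99 is not a perfect cube.
  y = 3: RHS = 286 is not a perfect cube.
  y = -3: RHS = -308 is not a perfect cube.
Continuing the search up to |y| = 50 finds no further solutions beyond those listed.
Collected solutions: (0, 1).

Solutions (with |y| ≤ 50): (0, 1).


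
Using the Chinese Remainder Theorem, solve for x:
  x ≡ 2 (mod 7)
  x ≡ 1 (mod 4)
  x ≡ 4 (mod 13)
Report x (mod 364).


Moduli 7, 4, 13 are pairwise coprime; by CRT there is a unique solution modulo M = 7 · 4 · 13 = 364.
Solve pairwise, accumulating the modulus:
  Start with x ≡ 2 (mod 7).
  Combine with x ≡ 1 (mod 4): since gcd(7, 4) = 1, we get a unique residue mod 28.
    Write x = 2 + 7·t and substitute into x ≡ 1 (mod 4): 7·t ≡ 1 − 2 = -1 (mod 4).
    Reduce coefficients mod 4: 3·t ≡ 3 (mod 4).
    The inverse of 3 mod 4 is 3 (since 3·3 = 9 = 2·4 + 1), so t ≡ 3·3 = 9 ≡ 1 (mod 4).
    Then x = 2 + 7·1 = 9, valid modulo lcm(7, 4) = 28: x ≡ 9 (mod 28).
  Combine with x ≡ 4 (mod 13): since gcd(28, 13) = 1, we get a unique residue mod 364.
    Write x = 9 + 28·t and substitute into x ≡ 4 (mod 13): 28·t ≡ 4 − 9 = -5 (mod 13).
    Reduce coefficients mod 13: 2·t ≡ 8 (mod 13).
    The inverse of 2 mod 13 is 7 (since 2·7 = 14 = 1·13 + 1), so t ≡ 7·8 = 56 ≡ 4 (mod 13).
    Then x = 9 + 28·4 = 121, valid modulo lcm(28, 13) = 364: x ≡ 121 (mod 364).
Verify: 121 mod 7 = 2 ✓, 121 mod 4 = 1 ✓, 121 mod 13 = 4 ✓.

x ≡ 121 (mod 364).


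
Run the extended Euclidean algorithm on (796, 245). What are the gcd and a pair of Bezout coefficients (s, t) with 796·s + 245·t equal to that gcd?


Euclidean algorithm on (796, 245) — divide until remainder is 0:
  796 = 3 · 245 + 61
  245 = 4 · 61 + 1
  61 = 61 · 1 + 0
gcd(796, 245) = 1.
Track Bezout coefficients alongside the remainders: start with r₀ = 796 = a·1 + b·0 (s = 1, t = 0) and r₁ = 245 = a·0 + b·1 (s = 0, t = 1); each new remainder r_{k+1} = r_{k-1} − q_k·r_k inherits s_{k+1} = s_{k-1} − q_k·s_k, t_{k+1} = t_{k-1} − q_k·t_k, so r_k = a·s_k + b·t_k at every step:
  q = 3: r = 61, s = 1 − 3·0 = 1, t = 0 − 3·1 = -3  (check: 796·1 + 245·(-3) = 61)
  q = 4: r = 1, s = 0 − 4·1 = -4, t = 1 − 4·(-3) = 13  (check: 796·(-4) + 245·13 = 1)
The row with r = 1 (the gcd) gives the Bezout coefficients s = -4, t = 13.
Result: 796 · (-4) + 245 · (13) = 1.

gcd(796, 245) = 1; s = -4, t = 13 (check: 796·(-4) + 245·13 = 1).


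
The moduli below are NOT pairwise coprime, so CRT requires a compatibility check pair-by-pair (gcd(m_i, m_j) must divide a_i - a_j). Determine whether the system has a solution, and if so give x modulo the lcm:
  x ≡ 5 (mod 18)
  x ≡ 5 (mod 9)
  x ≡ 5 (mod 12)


Moduli 18, 9, 12 are not pairwise coprime, so CRT works modulo lcm(m_i) when all pairwise compatibility conditions hold.
Pairwise compatibility: gcd(m_i, m_j) must divide a_i - a_j for every pair.
Merge one congruence at a time:
  Start: x ≡ 5 (mod 18).
  Combine with x ≡ 5 (mod 9): gcd(18, 9) = 9; 5 - 5 = 0, which IS divisible by 9, so compatible.
    Write x = 5 + 18·t and substitute into x ≡ 5 (mod 9): 18·t ≡ 5 − 5 = 0 (mod 9).
    Divide the congruence (and modulus) by g = 9: 2·t ≡ 0 (mod 1).
    Modulo 1 every t works; take t = 0.
    Then x = 5 + 18·0 = 5, valid modulo lcm(18, 9) = 18: x ≡ 5 (mod 18).
  Combine with x ≡ 5 (mod 12): gcd(18, 12) = 6; 5 - 5 = 0, which IS divisible by 6, so compatible.
    Write x = 5 + 18·t and substitute into x ≡ 5 (mod 12): 18·t ≡ 5 − 5 = 0 (mod 12).
    Divide the congruence (and modulus) by g = 6: 3·t ≡ 0 (mod 2).
    Reduce coefficients mod 2: 1·t ≡ 0 (mod 2).
    So t ≡ 0 (mod 2).
    Then x = 5 + 18·0 = 5, valid modulo lcm(18, 12) = 36: x ≡ 5 (mod 36).
Verify: 5 mod 18 = 5, 5 mod 9 = 5, 5 mod 12 = 5.

x ≡ 5 (mod 36).


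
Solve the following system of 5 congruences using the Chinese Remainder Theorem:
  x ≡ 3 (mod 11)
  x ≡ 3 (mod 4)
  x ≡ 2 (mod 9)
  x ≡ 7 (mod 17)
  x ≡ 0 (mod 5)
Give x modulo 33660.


Product of moduli M = 11 · 4 · 9 · 17 · 5 = 33660.
Merge one congruence at a time:
  Start: x ≡ 3 (mod 11).
  Combine with x ≡ 3 (mod 4); new modulus lcm = 44.
    Write x = 3 + 11·t and substitute into x ≡ 3 (mod 4): 11·t ≡ 3 − 3 = 0 (mod 4).
    Reduce coefficients mod 4: 3·t ≡ 0 (mod 4).
    The inverse of 3 mod 4 is 3 (since 3·3 = 9 = 2·4 + 1), so t ≡ 3·0 = 0 ≡ 0 (mod 4).
    Then x = 3 + 11·0 = 3, valid modulo lcm(11, 4) = 44: x ≡ 3 (mod 44).
  Combine with x ≡ 2 (mod 9); new modulus lcm = 396.
    Write x = 3 + 44·t and substitute into x ≡ 2 (mod 9): 44·t ≡ 2 − 3 = -1 (mod 9).
    Reduce coefficients mod 9: 8·t ≡ 8 (mod 9).
    The inverse of 8 mod 9 is 8 (since 8·8 = 64 = 7·9 + 1), so t ≡ 8·8 = 64 ≡ 1 (mod 9).
    Then x = 3 + 44·1 = 47, valid modulo lcm(44, 9) = 396: x ≡ 47 (mod 396).
  Combine with x ≡ 7 (mod 17); new modulus lcm = 6732.
    Write x = 47 + 396·t and substitute into x ≡ 7 (mod 17): 396·t ≡ 7 − 47 = -40 (mod 17).
    Reduce coefficients mod 17: 5·t ≡ 11 (mod 17).
    The inverse of 5 mod 17 is 7 (since 5·7 = 35 = 2·17 + 1), so t ≡ 7·11 = 77 ≡ 9 (mod 17).
    Then x = 47 + 396·9 = 3611, valid modulo lcm(396, 17) = 6732: x ≡ 3611 (mod 6732).
  Combine with x ≡ 0 (mod 5); new modulus lcm = 33660.
    Write x = 3611 + 6732·t and substitute into x ≡ 0 (mod 5): 6732·t ≡ 0 − 3611 = -3611 (mod 5).
    Reduce coefficients mod 5: 2·t ≡ 4 (mod 5).
    The inverse of 2 mod 5 is 3 (since 2·3 = 6 = 1·5 + 1), so t ≡ 3·4 = 12 ≡ 2 (mod 5).
    Then x = 3611 + 6732·2 = 17075, valid modulo lcm(6732, 5) = 33660: x ≡ 17075 (mod 33660).
Verify against each original: 17075 mod 11 = 3, 17075 mod 4 = 3, 17075 mod 9 = 2, 17075 mod 17 = 7, 17075 mod 5 = 0.

x ≡ 17075 (mod 33660).


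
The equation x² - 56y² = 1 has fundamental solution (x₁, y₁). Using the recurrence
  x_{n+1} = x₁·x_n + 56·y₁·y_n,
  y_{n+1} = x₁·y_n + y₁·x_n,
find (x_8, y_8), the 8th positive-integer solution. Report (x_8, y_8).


Step 1: Find the fundamental solution (x₁, y₁) of x² - 56y² = 1.
  Expand √56 as a continued fraction. a₀ = ⌊√56⌋ = 7; iterate m_{k+1} = d_k·a_k − m_k, d_{k+1} = (56 − m_{k+1}²)/d_k, a_{k+1} = ⌊(a₀ + m_{k+1})/d_{k+1}⌋ (starting m₀ = 0, d₀ = 1), with convergents p_k = a_k·p_{k-1} + p_{k-2}, q_k = a_k·q_{k-1} + q_{k-2} (p₋₁ = 1, q₋₁ = 0):
  k = 0: a₀ = 7; p₀/q₀ = 7/1; p₀² − 56·q₀² = 49 − 56 = -7.
  k = 1: m = 7, d = 7, a = ⌊(7 + 7)/7⌋ = 2; p/q = (2·7 + 1)/(2·1 + 0) = 15/2; p² − 56·q² = 225 − 224 = 1.
  The first convergent with p² − 56·q² = 1 gives the fundamental solution (x₁, y₁) = (15, 2).
Step 2: Apply the recurrence (x_{n+1}, y_{n+1}) = (x₁x_n + 56y₁y_n, x₁y_n + y₁x_n) repeatedly.
  From (x_1, y_1) = (15, 2): x_2 = 15·15 + 56·2·2 = 449; y_2 = 15·2 + 2·15 = 60.
  From (x_2, y_2) = (449, 60): x_3 = 15·449 + 56·2·60 = 13455; y_3 = 15·60 + 2·449 = 1798.
  From (x_3, y_3) = (13455, 1798): x_4 = 15·13455 + 56·2·1798 = 403201; y_4 = 15·1798 + 2·13455 = 53880.
  From (x_4, y_4) = (403201, 53880): x_5 = 15·403201 + 56·2·53880 = 12082575; y_5 = 15·53880 + 2·403201 = 1614602.
  From (x_5, y_5) = (12082575, 1614602): x_6 = 15·12082575 + 56·2·1614602 = 362074049; y_6 = 15·1614602 + 2·12082575 = 48384180.
  From (x_6, y_6) = (362074049, 48384180): x_7 = 15·362074049 + 56·2·48384180 = 10850138895; y_7 = 15·48384180 + 2·362074049 = 1449910798.
  From (x_7, y_7) = (10850138895, 1449910798): x_8 = 15·10850138895 + 56·2·1449910798 = 325142092801; y_8 = 15·1449910798 + 2·10850138895 = 43448939760.
Step 3: Verify x_8² - 56·y_8² = 105717380511014096025601 - 105717380511014096025600 = 1 (should be 1). ✓

(x_1, y_1) = (15, 2); (x_8, y_8) = (325142092801, 43448939760).


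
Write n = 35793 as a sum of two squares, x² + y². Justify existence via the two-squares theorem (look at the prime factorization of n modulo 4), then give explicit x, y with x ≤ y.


Step 1: Factor n = 35793 = 3^2 · 41 · 97.
Step 2: Check the mod-4 condition on each prime factor: 3 ≡ 3 (mod 4), exponent 2 (must be even); 41 ≡ 1 (mod 4), exponent 1; 97 ≡ 1 (mod 4), exponent 1.
All primes ≡ 3 (mod 4) appear to even exponent (or don't appear), so by the two-squares theorem n IS expressible as a sum of two squares.
Step 3: Build a representation. Group n = k² · m with k = 3 and m = 41 · 97 = 3977 (a product of primes ≡ 1 (mod 4)); a representation of m scales to one of n via (k·x)² + (k·y)² = k²(x² + y²). Each prime p ≡ 1 (mod 4) is itself a sum of two squares; find a² by testing p − a² for a perfect square:
  41: 41 − 1² = 40, 41 − 2² = 37, 41 − 3² = 32, 41 − 4² = 25 = 5² ⇒ 41 = 4² + 5².
  97: 97 − 1² = 96, 97 − 2² = 93, 97 − 3² = 88, 97 − 4² = 81 = 9² ⇒ 97 = 4² + 9².
  Combine using the Brahmagupta–Fibonacci identity (a² + b²)(c² + d²) = (ac − bd)² + (ad + bc)² = (ac + bd)² + (ad − bc)²:
  41 · 97 = 3977: from (4² + 5²)(4² + 9²), take (4·4 − 5·9, 4·9 + 5·4) = (16 − 45, 36 + 20) = (-29, 56); dropping signs (only squares matter) gives (29, 56); check 29² + 56² = 841 + 3136 = 3977 ✓.
  Scale by k = 3: (3·29, 3·56) = (87, 168).
Step 4: Order so x ≤ y and verify: 87² + 168² = 7569 + 28224 = 35793 = n. ✓

n = 35793 = 87² + 168² (one valid representation with x ≤ y).
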